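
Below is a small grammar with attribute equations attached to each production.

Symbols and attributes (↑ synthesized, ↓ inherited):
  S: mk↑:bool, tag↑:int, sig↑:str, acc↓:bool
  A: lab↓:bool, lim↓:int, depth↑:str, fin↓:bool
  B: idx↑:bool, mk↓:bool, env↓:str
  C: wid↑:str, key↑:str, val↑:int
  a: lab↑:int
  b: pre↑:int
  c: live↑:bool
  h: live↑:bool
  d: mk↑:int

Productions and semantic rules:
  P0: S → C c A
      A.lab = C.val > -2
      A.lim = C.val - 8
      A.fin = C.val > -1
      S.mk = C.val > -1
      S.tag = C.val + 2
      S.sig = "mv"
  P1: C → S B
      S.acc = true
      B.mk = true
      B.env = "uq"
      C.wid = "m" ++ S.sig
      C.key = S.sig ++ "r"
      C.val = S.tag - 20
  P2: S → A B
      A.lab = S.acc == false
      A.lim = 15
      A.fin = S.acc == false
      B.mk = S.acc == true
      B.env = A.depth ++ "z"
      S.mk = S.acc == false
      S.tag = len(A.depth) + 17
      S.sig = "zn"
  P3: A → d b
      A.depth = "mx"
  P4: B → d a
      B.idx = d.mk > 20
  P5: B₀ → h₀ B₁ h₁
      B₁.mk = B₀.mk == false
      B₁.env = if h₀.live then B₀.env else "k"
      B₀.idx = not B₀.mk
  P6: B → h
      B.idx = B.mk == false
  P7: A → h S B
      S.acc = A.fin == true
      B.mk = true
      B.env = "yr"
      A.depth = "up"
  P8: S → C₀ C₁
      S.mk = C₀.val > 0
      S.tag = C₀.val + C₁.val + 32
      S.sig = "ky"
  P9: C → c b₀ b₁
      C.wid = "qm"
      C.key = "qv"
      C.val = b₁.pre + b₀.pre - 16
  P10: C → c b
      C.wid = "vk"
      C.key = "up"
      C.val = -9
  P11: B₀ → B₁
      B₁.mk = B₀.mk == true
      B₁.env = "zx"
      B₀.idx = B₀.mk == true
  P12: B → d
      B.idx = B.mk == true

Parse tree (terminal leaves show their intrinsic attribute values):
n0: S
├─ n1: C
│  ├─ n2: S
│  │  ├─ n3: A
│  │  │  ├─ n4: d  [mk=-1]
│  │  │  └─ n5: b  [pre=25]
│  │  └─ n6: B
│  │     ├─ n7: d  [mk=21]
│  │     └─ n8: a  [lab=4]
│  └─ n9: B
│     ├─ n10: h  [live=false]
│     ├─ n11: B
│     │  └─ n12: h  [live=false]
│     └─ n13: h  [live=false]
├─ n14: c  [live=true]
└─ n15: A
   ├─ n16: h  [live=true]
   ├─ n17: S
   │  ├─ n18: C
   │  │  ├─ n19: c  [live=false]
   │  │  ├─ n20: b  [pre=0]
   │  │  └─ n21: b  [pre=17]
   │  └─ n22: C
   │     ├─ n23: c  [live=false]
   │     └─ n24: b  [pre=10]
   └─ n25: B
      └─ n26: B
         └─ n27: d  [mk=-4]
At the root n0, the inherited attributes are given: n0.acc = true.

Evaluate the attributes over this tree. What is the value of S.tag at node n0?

1

1. n0.acc = true  [given at root]
2. n2.acc = true  [true]
3. n3.lab = false  [S.acc == false]
4. n3.lim = 15  [15]
5. n3.fin = false  [S.acc == false]
6. n4.mk = -1  [terminal]
7. n5.pre = 25  [terminal]
8. n3.depth = "mx"  ["mx"]
9. n6.mk = true  [S.acc == true]
10. n6.env = "mxz"  [A.depth ++ "z"]
11. n7.mk = 21  [terminal]
12. n8.lab = 4  [terminal]
13. n6.idx = true  [d.mk > 20]
14. n2.mk = false  [S.acc == false]
15. n2.tag = 19  [len(A.depth) + 17]
16. n2.sig = "zn"  ["zn"]
17. n9.mk = true  [true]
18. n9.env = "uq"  ["uq"]
19. n10.live = false  [terminal]
20. n11.mk = false  [B₀.mk == false]
21. n11.env = "k"  [if h₀.live then B₀.env else "k"]
22. n12.live = false  [terminal]
23. n11.idx = true  [B.mk == false]
24. n13.live = false  [terminal]
25. n9.idx = false  [not B₀.mk]
26. n1.wid = "mzn"  ["m" ++ S.sig]
27. n1.key = "znr"  [S.sig ++ "r"]
28. n1.val = -1  [S.tag - 20]
29. n14.live = true  [terminal]
30. n15.lab = true  [C.val > -2]
31. n15.lim = -9  [C.val - 8]
32. n15.fin = false  [C.val > -1]
33. n16.live = true  [terminal]
34. n17.acc = false  [A.fin == true]
35. n19.live = false  [terminal]
36. n20.pre = 0  [terminal]
37. n21.pre = 17  [terminal]
38. n18.wid = "qm"  ["qm"]
39. n18.key = "qv"  ["qv"]
40. n18.val = 1  [b₁.pre + b₀.pre - 16]
41. n23.live = false  [terminal]
42. n24.pre = 10  [terminal]
43. n22.wid = "vk"  ["vk"]
44. n22.key = "up"  ["up"]
45. n22.val = -9  [-9]
46. n17.mk = true  [C₀.val > 0]
47. n17.tag = 24  [C₀.val + C₁.val + 32]
48. n17.sig = "ky"  ["ky"]
49. n25.mk = true  [true]
50. n25.env = "yr"  ["yr"]
51. n26.mk = true  [B₀.mk == true]
52. n26.env = "zx"  ["zx"]
53. n27.mk = -4  [terminal]
54. n26.idx = true  [B.mk == true]
55. n25.idx = true  [B₀.mk == true]
56. n15.depth = "up"  ["up"]
57. n0.mk = false  [C.val > -1]
58. n0.tag = 1  [C.val + 2]
59. n0.sig = "mv"  ["mv"]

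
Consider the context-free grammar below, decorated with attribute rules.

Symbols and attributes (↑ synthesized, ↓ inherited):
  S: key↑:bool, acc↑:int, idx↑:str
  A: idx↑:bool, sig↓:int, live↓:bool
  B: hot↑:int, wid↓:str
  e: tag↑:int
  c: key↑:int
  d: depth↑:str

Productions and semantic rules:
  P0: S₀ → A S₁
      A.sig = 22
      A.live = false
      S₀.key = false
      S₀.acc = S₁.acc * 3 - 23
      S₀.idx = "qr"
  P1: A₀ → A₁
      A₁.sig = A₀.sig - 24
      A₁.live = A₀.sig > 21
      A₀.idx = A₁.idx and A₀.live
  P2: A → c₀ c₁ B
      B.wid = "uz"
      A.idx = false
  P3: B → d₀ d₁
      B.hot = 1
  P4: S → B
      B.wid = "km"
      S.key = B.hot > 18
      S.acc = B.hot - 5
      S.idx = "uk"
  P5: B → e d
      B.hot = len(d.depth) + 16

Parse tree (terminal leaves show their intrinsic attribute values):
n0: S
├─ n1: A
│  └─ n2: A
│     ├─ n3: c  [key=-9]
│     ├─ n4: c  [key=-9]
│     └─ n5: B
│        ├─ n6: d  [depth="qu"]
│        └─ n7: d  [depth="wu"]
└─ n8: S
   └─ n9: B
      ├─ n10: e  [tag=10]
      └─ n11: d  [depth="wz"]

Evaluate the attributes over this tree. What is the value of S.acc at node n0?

1. n1.sig = 22  [22]
2. n1.live = false  [false]
3. n2.sig = -2  [A₀.sig - 24]
4. n2.live = true  [A₀.sig > 21]
5. n3.key = -9  [terminal]
6. n4.key = -9  [terminal]
7. n5.wid = "uz"  ["uz"]
8. n6.depth = "qu"  [terminal]
9. n7.depth = "wu"  [terminal]
10. n5.hot = 1  [1]
11. n2.idx = false  [false]
12. n1.idx = false  [A₁.idx and A₀.live]
13. n9.wid = "km"  ["km"]
14. n10.tag = 10  [terminal]
15. n11.depth = "wz"  [terminal]
16. n9.hot = 18  [len(d.depth) + 16]
17. n8.key = false  [B.hot > 18]
18. n8.acc = 13  [B.hot - 5]
19. n8.idx = "uk"  ["uk"]
20. n0.key = false  [false]
21. n0.acc = 16  [S₁.acc * 3 - 23]
22. n0.idx = "qr"  ["qr"]

16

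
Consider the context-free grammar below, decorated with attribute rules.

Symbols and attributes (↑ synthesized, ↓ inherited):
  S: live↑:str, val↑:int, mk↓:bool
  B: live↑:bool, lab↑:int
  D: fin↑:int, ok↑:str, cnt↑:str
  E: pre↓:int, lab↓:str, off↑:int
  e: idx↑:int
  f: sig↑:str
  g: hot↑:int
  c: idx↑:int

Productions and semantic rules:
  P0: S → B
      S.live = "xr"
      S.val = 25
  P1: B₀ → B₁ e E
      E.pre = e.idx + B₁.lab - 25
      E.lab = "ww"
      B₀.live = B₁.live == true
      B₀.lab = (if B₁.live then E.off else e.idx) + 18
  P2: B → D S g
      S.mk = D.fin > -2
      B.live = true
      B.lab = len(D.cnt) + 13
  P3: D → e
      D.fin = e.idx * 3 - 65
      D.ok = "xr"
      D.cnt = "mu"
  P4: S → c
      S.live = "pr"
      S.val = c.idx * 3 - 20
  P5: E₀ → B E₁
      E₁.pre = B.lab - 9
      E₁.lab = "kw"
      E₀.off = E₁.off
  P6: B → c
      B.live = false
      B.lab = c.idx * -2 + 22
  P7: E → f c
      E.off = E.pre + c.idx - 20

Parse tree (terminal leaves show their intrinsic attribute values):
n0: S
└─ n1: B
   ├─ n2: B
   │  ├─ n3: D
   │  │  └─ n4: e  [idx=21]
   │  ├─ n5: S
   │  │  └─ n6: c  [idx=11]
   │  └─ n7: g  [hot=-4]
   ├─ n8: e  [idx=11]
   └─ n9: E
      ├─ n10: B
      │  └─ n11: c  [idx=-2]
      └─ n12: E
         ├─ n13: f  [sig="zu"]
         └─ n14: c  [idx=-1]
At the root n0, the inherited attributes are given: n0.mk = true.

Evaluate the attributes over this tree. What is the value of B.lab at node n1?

14

1. n0.mk = true  [given at root]
2. n4.idx = 21  [terminal]
3. n3.fin = -2  [e.idx * 3 - 65]
4. n3.ok = "xr"  ["xr"]
5. n3.cnt = "mu"  ["mu"]
6. n5.mk = false  [D.fin > -2]
7. n6.idx = 11  [terminal]
8. n5.live = "pr"  ["pr"]
9. n5.val = 13  [c.idx * 3 - 20]
10. n7.hot = -4  [terminal]
11. n2.live = true  [true]
12. n2.lab = 15  [len(D.cnt) + 13]
13. n8.idx = 11  [terminal]
14. n9.pre = 1  [e.idx + B₁.lab - 25]
15. n9.lab = "ww"  ["ww"]
16. n11.idx = -2  [terminal]
17. n10.live = false  [false]
18. n10.lab = 26  [c.idx * -2 + 22]
19. n12.pre = 17  [B.lab - 9]
20. n12.lab = "kw"  ["kw"]
21. n13.sig = "zu"  [terminal]
22. n14.idx = -1  [terminal]
23. n12.off = -4  [E.pre + c.idx - 20]
24. n9.off = -4  [E₁.off]
25. n1.live = true  [B₁.live == true]
26. n1.lab = 14  [(if B₁.live then E.off else e.idx) + 18]
27. n0.live = "xr"  ["xr"]
28. n0.val = 25  [25]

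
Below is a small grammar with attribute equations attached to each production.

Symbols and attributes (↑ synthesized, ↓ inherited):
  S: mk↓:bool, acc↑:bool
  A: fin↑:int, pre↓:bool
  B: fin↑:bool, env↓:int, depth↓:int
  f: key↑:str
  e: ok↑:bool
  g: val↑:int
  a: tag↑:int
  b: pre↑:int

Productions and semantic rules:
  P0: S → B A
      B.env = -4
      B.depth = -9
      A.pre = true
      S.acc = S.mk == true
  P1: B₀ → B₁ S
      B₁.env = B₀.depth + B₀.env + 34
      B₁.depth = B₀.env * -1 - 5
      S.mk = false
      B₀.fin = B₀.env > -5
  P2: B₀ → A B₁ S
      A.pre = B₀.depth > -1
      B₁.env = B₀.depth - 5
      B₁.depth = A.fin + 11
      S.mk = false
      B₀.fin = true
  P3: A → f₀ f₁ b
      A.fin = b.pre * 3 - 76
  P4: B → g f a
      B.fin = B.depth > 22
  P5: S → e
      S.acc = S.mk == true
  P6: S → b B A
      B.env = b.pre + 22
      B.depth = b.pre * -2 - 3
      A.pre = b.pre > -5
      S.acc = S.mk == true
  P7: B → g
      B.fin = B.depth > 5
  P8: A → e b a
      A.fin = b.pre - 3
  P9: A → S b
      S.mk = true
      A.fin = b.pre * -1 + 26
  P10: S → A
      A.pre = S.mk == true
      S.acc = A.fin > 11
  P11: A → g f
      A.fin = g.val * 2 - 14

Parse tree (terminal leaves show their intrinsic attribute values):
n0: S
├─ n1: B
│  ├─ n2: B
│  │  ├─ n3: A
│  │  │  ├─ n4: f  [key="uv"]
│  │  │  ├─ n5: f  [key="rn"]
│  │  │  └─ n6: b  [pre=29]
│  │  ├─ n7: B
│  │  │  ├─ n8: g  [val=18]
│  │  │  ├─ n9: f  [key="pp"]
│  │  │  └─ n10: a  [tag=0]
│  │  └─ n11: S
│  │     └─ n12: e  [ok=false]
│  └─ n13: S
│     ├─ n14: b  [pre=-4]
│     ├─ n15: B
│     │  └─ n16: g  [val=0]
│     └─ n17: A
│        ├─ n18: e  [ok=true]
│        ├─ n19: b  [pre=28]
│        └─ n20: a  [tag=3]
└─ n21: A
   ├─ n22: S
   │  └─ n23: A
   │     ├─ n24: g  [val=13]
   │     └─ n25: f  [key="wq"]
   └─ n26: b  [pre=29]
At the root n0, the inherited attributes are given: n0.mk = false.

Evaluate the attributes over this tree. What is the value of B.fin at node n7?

false

1. n0.mk = false  [given at root]
2. n1.env = -4  [-4]
3. n1.depth = -9  [-9]
4. n2.env = 21  [B₀.depth + B₀.env + 34]
5. n2.depth = -1  [B₀.env * -1 - 5]
6. n3.pre = false  [B₀.depth > -1]
7. n4.key = "uv"  [terminal]
8. n5.key = "rn"  [terminal]
9. n6.pre = 29  [terminal]
10. n3.fin = 11  [b.pre * 3 - 76]
11. n7.env = -6  [B₀.depth - 5]
12. n7.depth = 22  [A.fin + 11]
13. n8.val = 18  [terminal]
14. n9.key = "pp"  [terminal]
15. n10.tag = 0  [terminal]
16. n7.fin = false  [B.depth > 22]
17. n11.mk = false  [false]
18. n12.ok = false  [terminal]
19. n11.acc = false  [S.mk == true]
20. n2.fin = true  [true]
21. n13.mk = false  [false]
22. n14.pre = -4  [terminal]
23. n15.env = 18  [b.pre + 22]
24. n15.depth = 5  [b.pre * -2 - 3]
25. n16.val = 0  [terminal]
26. n15.fin = false  [B.depth > 5]
27. n17.pre = true  [b.pre > -5]
28. n18.ok = true  [terminal]
29. n19.pre = 28  [terminal]
30. n20.tag = 3  [terminal]
31. n17.fin = 25  [b.pre - 3]
32. n13.acc = false  [S.mk == true]
33. n1.fin = true  [B₀.env > -5]
34. n21.pre = true  [true]
35. n22.mk = true  [true]
36. n23.pre = true  [S.mk == true]
37. n24.val = 13  [terminal]
38. n25.key = "wq"  [terminal]
39. n23.fin = 12  [g.val * 2 - 14]
40. n22.acc = true  [A.fin > 11]
41. n26.pre = 29  [terminal]
42. n21.fin = -3  [b.pre * -1 + 26]
43. n0.acc = false  [S.mk == true]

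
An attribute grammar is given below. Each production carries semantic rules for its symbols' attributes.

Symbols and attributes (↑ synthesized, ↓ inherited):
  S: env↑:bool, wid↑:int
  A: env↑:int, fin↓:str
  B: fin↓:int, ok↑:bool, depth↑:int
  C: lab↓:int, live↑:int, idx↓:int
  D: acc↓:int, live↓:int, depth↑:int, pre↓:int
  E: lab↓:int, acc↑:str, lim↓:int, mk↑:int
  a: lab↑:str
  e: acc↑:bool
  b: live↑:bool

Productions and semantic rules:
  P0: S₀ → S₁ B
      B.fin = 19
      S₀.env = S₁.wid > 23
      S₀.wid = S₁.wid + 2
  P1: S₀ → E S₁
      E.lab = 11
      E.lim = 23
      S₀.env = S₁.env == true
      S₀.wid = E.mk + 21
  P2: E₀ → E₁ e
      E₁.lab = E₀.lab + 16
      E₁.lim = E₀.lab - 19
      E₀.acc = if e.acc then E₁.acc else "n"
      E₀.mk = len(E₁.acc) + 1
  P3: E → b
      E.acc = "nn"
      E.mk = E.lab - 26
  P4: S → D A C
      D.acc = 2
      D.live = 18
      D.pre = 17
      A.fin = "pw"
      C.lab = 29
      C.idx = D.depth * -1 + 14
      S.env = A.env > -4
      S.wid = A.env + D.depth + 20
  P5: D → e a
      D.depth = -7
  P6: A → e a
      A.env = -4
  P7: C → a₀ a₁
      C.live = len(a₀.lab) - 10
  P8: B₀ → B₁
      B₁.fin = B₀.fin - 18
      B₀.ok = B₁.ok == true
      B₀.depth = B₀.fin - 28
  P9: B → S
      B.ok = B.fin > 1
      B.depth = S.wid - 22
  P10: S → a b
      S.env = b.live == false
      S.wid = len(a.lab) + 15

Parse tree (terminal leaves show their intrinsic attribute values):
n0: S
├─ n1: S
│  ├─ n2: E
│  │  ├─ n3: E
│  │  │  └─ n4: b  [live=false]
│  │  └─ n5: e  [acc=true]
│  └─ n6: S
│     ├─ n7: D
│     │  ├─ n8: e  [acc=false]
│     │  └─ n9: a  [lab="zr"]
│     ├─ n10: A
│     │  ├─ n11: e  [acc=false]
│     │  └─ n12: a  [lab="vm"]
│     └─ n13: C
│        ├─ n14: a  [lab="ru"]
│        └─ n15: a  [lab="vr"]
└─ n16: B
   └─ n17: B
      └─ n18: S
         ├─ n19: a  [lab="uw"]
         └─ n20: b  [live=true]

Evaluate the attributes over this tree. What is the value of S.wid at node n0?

1. n2.lab = 11  [11]
2. n2.lim = 23  [23]
3. n3.lab = 27  [E₀.lab + 16]
4. n3.lim = -8  [E₀.lab - 19]
5. n4.live = false  [terminal]
6. n3.acc = "nn"  ["nn"]
7. n3.mk = 1  [E.lab - 26]
8. n5.acc = true  [terminal]
9. n2.acc = "nn"  [if e.acc then E₁.acc else "n"]
10. n2.mk = 3  [len(E₁.acc) + 1]
11. n7.acc = 2  [2]
12. n7.live = 18  [18]
13. n7.pre = 17  [17]
14. n8.acc = false  [terminal]
15. n9.lab = "zr"  [terminal]
16. n7.depth = -7  [-7]
17. n10.fin = "pw"  ["pw"]
18. n11.acc = false  [terminal]
19. n12.lab = "vm"  [terminal]
20. n10.env = -4  [-4]
21. n13.lab = 29  [29]
22. n13.idx = 21  [D.depth * -1 + 14]
23. n14.lab = "ru"  [terminal]
24. n15.lab = "vr"  [terminal]
25. n13.live = -8  [len(a₀.lab) - 10]
26. n6.env = false  [A.env > -4]
27. n6.wid = 9  [A.env + D.depth + 20]
28. n1.env = false  [S₁.env == true]
29. n1.wid = 24  [E.mk + 21]
30. n16.fin = 19  [19]
31. n17.fin = 1  [B₀.fin - 18]
32. n19.lab = "uw"  [terminal]
33. n20.live = true  [terminal]
34. n18.env = false  [b.live == false]
35. n18.wid = 17  [len(a.lab) + 15]
36. n17.ok = false  [B.fin > 1]
37. n17.depth = -5  [S.wid - 22]
38. n16.ok = false  [B₁.ok == true]
39. n16.depth = -9  [B₀.fin - 28]
40. n0.env = true  [S₁.wid > 23]
41. n0.wid = 26  [S₁.wid + 2]

26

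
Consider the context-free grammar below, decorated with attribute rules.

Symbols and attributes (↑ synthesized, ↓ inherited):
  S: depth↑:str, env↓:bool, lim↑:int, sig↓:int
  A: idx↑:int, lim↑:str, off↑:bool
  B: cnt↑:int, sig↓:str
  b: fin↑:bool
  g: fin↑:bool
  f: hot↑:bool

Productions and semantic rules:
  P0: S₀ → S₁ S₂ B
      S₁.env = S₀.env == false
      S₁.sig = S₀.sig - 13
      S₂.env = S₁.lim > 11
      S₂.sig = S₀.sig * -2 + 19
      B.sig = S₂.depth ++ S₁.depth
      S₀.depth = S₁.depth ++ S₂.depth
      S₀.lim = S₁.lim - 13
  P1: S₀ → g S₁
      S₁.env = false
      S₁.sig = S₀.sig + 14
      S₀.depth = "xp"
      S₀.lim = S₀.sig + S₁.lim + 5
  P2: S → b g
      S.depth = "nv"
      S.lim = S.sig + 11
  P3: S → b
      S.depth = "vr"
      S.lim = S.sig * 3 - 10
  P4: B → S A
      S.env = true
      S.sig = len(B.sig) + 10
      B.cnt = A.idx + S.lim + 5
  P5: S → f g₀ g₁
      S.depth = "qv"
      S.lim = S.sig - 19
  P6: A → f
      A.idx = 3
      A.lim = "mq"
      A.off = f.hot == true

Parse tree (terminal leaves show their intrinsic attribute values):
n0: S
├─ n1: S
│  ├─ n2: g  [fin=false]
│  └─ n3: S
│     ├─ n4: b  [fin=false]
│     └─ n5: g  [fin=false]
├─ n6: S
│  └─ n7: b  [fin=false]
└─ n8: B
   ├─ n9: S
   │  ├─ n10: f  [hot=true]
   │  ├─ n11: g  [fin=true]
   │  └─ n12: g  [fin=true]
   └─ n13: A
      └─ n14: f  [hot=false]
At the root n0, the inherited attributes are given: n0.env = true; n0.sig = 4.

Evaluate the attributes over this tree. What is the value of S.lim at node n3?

1. n0.env = true  [given at root]
2. n0.sig = 4  [given at root]
3. n1.env = false  [S₀.env == false]
4. n1.sig = -9  [S₀.sig - 13]
5. n2.fin = false  [terminal]
6. n3.env = false  [false]
7. n3.sig = 5  [S₀.sig + 14]
8. n4.fin = false  [terminal]
9. n5.fin = false  [terminal]
10. n3.depth = "nv"  ["nv"]
11. n3.lim = 16  [S.sig + 11]
12. n1.depth = "xp"  ["xp"]
13. n1.lim = 12  [S₀.sig + S₁.lim + 5]
14. n6.env = true  [S₁.lim > 11]
15. n6.sig = 11  [S₀.sig * -2 + 19]
16. n7.fin = false  [terminal]
17. n6.depth = "vr"  ["vr"]
18. n6.lim = 23  [S.sig * 3 - 10]
19. n8.sig = "vrxp"  [S₂.depth ++ S₁.depth]
20. n9.env = true  [true]
21. n9.sig = 14  [len(B.sig) + 10]
22. n10.hot = true  [terminal]
23. n11.fin = true  [terminal]
24. n12.fin = true  [terminal]
25. n9.depth = "qv"  ["qv"]
26. n9.lim = -5  [S.sig - 19]
27. n14.hot = false  [terminal]
28. n13.idx = 3  [3]
29. n13.lim = "mq"  ["mq"]
30. n13.off = false  [f.hot == true]
31. n8.cnt = 3  [A.idx + S.lim + 5]
32. n0.depth = "xpvr"  [S₁.depth ++ S₂.depth]
33. n0.lim = -1  [S₁.lim - 13]

16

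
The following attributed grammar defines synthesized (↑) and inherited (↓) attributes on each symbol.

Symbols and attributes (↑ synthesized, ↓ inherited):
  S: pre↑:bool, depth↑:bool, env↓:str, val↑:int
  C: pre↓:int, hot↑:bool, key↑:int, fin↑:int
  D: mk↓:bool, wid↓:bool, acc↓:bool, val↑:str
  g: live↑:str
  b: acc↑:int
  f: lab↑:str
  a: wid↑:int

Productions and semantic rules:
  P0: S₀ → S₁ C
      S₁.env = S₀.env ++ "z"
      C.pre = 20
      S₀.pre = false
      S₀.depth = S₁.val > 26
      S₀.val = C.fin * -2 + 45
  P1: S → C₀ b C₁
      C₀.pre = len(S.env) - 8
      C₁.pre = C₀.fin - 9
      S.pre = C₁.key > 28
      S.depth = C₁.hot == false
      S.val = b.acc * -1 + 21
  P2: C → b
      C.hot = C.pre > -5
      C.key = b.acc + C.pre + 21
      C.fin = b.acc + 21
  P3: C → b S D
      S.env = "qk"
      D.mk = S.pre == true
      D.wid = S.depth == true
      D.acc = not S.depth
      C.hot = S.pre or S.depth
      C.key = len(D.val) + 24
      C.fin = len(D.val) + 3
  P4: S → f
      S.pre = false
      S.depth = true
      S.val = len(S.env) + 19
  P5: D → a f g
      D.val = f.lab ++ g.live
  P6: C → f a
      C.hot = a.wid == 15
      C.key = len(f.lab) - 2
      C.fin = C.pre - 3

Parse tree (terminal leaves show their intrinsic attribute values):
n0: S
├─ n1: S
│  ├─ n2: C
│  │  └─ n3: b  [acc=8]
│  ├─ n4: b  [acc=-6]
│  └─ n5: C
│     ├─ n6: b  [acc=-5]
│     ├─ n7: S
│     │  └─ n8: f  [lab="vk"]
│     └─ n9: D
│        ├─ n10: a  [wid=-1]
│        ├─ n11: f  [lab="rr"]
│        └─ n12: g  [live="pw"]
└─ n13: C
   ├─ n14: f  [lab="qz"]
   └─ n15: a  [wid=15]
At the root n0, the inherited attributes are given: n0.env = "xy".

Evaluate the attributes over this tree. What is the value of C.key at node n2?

1. n0.env = "xy"  [given at root]
2. n1.env = "xyz"  [S₀.env ++ "z"]
3. n2.pre = -5  [len(S.env) - 8]
4. n3.acc = 8  [terminal]
5. n2.hot = false  [C.pre > -5]
6. n2.key = 24  [b.acc + C.pre + 21]
7. n2.fin = 29  [b.acc + 21]
8. n4.acc = -6  [terminal]
9. n5.pre = 20  [C₀.fin - 9]
10. n6.acc = -5  [terminal]
11. n7.env = "qk"  ["qk"]
12. n8.lab = "vk"  [terminal]
13. n7.pre = false  [false]
14. n7.depth = true  [true]
15. n7.val = 21  [len(S.env) + 19]
16. n9.mk = false  [S.pre == true]
17. n9.wid = true  [S.depth == true]
18. n9.acc = false  [not S.depth]
19. n10.wid = -1  [terminal]
20. n11.lab = "rr"  [terminal]
21. n12.live = "pw"  [terminal]
22. n9.val = "rrpw"  [f.lab ++ g.live]
23. n5.hot = true  [S.pre or S.depth]
24. n5.key = 28  [len(D.val) + 24]
25. n5.fin = 7  [len(D.val) + 3]
26. n1.pre = false  [C₁.key > 28]
27. n1.depth = false  [C₁.hot == false]
28. n1.val = 27  [b.acc * -1 + 21]
29. n13.pre = 20  [20]
30. n14.lab = "qz"  [terminal]
31. n15.wid = 15  [terminal]
32. n13.hot = true  [a.wid == 15]
33. n13.key = 0  [len(f.lab) - 2]
34. n13.fin = 17  [C.pre - 3]
35. n0.pre = false  [false]
36. n0.depth = true  [S₁.val > 26]
37. n0.val = 11  [C.fin * -2 + 45]

24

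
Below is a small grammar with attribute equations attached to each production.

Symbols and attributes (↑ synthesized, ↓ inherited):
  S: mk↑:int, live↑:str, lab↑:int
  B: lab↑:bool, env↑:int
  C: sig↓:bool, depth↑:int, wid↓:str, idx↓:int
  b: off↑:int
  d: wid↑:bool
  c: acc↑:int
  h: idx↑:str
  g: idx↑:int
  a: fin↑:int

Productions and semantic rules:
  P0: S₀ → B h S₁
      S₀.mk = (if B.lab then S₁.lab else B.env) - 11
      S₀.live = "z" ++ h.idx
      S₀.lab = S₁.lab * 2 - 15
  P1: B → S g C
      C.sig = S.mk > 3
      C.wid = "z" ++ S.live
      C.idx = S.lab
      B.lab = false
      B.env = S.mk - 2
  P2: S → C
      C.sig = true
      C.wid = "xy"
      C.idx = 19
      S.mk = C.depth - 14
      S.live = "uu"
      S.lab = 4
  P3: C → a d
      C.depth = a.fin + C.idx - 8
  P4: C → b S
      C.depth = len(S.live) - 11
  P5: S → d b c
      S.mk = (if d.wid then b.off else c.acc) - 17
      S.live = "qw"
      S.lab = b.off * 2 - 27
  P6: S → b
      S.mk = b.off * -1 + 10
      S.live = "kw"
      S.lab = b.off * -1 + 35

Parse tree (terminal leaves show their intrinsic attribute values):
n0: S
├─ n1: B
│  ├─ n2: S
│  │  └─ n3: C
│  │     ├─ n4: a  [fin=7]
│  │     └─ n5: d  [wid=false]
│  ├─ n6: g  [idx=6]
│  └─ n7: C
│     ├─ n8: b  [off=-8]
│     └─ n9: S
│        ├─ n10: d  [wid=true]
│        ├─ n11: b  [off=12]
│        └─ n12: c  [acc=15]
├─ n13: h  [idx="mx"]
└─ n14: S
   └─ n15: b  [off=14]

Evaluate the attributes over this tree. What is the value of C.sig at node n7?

true

1. n3.sig = true  [true]
2. n3.wid = "xy"  ["xy"]
3. n3.idx = 19  [19]
4. n4.fin = 7  [terminal]
5. n5.wid = false  [terminal]
6. n3.depth = 18  [a.fin + C.idx - 8]
7. n2.mk = 4  [C.depth - 14]
8. n2.live = "uu"  ["uu"]
9. n2.lab = 4  [4]
10. n6.idx = 6  [terminal]
11. n7.sig = true  [S.mk > 3]
12. n7.wid = "zuu"  ["z" ++ S.live]
13. n7.idx = 4  [S.lab]
14. n8.off = -8  [terminal]
15. n10.wid = true  [terminal]
16. n11.off = 12  [terminal]
17. n12.acc = 15  [terminal]
18. n9.mk = -5  [(if d.wid then b.off else c.acc) - 17]
19. n9.live = "qw"  ["qw"]
20. n9.lab = -3  [b.off * 2 - 27]
21. n7.depth = -9  [len(S.live) - 11]
22. n1.lab = false  [false]
23. n1.env = 2  [S.mk - 2]
24. n13.idx = "mx"  [terminal]
25. n15.off = 14  [terminal]
26. n14.mk = -4  [b.off * -1 + 10]
27. n14.live = "kw"  ["kw"]
28. n14.lab = 21  [b.off * -1 + 35]
29. n0.mk = -9  [(if B.lab then S₁.lab else B.env) - 11]
30. n0.live = "zmx"  ["z" ++ h.idx]
31. n0.lab = 27  [S₁.lab * 2 - 15]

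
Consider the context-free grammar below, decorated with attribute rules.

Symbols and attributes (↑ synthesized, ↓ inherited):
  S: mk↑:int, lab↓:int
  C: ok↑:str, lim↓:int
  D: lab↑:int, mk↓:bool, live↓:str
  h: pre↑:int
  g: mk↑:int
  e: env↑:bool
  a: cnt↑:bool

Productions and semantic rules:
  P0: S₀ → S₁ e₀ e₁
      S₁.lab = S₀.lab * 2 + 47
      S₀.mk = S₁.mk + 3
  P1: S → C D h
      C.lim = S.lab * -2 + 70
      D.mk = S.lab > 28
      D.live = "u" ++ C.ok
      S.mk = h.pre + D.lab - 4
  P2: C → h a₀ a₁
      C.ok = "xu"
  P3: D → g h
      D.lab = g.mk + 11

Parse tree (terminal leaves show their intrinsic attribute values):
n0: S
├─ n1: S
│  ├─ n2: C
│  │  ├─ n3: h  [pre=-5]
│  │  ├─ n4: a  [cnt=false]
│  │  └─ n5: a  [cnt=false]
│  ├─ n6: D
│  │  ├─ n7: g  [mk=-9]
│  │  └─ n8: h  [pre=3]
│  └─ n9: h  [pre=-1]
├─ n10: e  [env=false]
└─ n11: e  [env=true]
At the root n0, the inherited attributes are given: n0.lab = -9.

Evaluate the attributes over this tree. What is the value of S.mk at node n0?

1. n0.lab = -9  [given at root]
2. n1.lab = 29  [S₀.lab * 2 + 47]
3. n2.lim = 12  [S.lab * -2 + 70]
4. n3.pre = -5  [terminal]
5. n4.cnt = false  [terminal]
6. n5.cnt = false  [terminal]
7. n2.ok = "xu"  ["xu"]
8. n6.mk = true  [S.lab > 28]
9. n6.live = "uxu"  ["u" ++ C.ok]
10. n7.mk = -9  [terminal]
11. n8.pre = 3  [terminal]
12. n6.lab = 2  [g.mk + 11]
13. n9.pre = -1  [terminal]
14. n1.mk = -3  [h.pre + D.lab - 4]
15. n10.env = false  [terminal]
16. n11.env = true  [terminal]
17. n0.mk = 0  [S₁.mk + 3]

0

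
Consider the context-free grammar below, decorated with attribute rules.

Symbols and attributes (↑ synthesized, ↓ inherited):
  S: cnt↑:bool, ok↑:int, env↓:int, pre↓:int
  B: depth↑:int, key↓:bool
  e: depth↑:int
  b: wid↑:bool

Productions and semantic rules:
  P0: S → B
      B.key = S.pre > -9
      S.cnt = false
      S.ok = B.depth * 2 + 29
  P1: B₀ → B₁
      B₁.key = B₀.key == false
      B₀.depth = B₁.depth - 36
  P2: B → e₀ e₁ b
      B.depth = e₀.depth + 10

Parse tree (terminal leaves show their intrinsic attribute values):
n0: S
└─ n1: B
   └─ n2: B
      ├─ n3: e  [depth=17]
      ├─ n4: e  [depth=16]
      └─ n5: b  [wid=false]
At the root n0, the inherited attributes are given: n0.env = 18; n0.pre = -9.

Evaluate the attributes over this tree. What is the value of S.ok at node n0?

11

1. n0.env = 18  [given at root]
2. n0.pre = -9  [given at root]
3. n1.key = false  [S.pre > -9]
4. n2.key = true  [B₀.key == false]
5. n3.depth = 17  [terminal]
6. n4.depth = 16  [terminal]
7. n5.wid = false  [terminal]
8. n2.depth = 27  [e₀.depth + 10]
9. n1.depth = -9  [B₁.depth - 36]
10. n0.cnt = false  [false]
11. n0.ok = 11  [B.depth * 2 + 29]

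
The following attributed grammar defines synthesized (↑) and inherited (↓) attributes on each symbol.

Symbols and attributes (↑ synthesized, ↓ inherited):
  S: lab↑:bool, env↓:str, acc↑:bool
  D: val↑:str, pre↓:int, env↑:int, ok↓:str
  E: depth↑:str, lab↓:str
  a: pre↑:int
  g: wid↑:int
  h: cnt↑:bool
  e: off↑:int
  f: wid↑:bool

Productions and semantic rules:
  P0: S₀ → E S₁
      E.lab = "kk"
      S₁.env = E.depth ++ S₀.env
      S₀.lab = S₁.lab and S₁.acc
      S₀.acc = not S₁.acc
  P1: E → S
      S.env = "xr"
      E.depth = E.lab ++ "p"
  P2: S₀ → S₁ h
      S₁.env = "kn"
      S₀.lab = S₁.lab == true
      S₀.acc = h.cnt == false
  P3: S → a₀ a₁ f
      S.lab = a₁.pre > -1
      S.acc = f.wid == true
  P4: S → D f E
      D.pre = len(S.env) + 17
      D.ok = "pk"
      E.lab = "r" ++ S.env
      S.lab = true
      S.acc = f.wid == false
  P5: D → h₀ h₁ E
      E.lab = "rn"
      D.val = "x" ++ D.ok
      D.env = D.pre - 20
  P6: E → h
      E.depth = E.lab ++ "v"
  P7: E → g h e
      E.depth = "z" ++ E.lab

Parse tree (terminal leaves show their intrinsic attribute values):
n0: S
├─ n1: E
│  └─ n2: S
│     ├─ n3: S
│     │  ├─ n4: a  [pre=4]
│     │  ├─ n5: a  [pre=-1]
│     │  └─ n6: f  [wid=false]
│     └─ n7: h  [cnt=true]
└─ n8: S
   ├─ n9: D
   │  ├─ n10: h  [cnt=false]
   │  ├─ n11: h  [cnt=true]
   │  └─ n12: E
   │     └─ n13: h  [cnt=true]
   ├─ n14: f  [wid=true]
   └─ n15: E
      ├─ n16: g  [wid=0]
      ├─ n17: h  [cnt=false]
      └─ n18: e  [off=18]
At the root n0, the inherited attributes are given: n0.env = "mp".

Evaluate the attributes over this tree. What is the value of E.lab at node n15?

"rkkpmp"

1. n0.env = "mp"  [given at root]
2. n1.lab = "kk"  ["kk"]
3. n2.env = "xr"  ["xr"]
4. n3.env = "kn"  ["kn"]
5. n4.pre = 4  [terminal]
6. n5.pre = -1  [terminal]
7. n6.wid = false  [terminal]
8. n3.lab = false  [a₁.pre > -1]
9. n3.acc = false  [f.wid == true]
10. n7.cnt = true  [terminal]
11. n2.lab = false  [S₁.lab == true]
12. n2.acc = false  [h.cnt == false]
13. n1.depth = "kkp"  [E.lab ++ "p"]
14. n8.env = "kkpmp"  [E.depth ++ S₀.env]
15. n9.pre = 22  [len(S.env) + 17]
16. n9.ok = "pk"  ["pk"]
17. n10.cnt = false  [terminal]
18. n11.cnt = true  [terminal]
19. n12.lab = "rn"  ["rn"]
20. n13.cnt = true  [terminal]
21. n12.depth = "rnv"  [E.lab ++ "v"]
22. n9.val = "xpk"  ["x" ++ D.ok]
23. n9.env = 2  [D.pre - 20]
24. n14.wid = true  [terminal]
25. n15.lab = "rkkpmp"  ["r" ++ S.env]
26. n16.wid = 0  [terminal]
27. n17.cnt = false  [terminal]
28. n18.off = 18  [terminal]
29. n15.depth = "zrkkpmp"  ["z" ++ E.lab]
30. n8.lab = true  [true]
31. n8.acc = false  [f.wid == false]
32. n0.lab = false  [S₁.lab and S₁.acc]
33. n0.acc = true  [not S₁.acc]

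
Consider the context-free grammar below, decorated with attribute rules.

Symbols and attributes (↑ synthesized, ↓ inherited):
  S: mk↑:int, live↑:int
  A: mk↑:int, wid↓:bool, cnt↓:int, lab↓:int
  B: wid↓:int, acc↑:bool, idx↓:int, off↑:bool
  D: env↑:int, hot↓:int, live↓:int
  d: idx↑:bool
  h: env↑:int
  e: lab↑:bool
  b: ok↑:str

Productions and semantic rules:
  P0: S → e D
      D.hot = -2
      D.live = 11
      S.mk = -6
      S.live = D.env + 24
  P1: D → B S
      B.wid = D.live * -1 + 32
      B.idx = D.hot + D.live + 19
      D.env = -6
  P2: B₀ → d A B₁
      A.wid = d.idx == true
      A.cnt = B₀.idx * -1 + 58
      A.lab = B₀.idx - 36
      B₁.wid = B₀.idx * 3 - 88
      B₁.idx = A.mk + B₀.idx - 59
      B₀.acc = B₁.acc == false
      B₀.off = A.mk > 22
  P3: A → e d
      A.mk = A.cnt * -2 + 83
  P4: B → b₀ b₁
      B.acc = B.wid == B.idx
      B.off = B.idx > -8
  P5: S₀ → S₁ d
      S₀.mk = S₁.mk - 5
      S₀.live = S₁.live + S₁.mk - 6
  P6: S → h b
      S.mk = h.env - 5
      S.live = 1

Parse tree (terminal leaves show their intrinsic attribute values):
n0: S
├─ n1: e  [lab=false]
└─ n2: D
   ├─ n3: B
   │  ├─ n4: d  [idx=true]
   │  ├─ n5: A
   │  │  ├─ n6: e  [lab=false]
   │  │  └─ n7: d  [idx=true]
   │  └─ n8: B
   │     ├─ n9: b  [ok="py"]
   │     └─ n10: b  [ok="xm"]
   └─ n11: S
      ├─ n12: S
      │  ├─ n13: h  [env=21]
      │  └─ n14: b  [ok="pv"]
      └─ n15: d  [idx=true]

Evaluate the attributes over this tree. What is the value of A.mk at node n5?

23

1. n1.lab = false  [terminal]
2. n2.hot = -2  [-2]
3. n2.live = 11  [11]
4. n3.wid = 21  [D.live * -1 + 32]
5. n3.idx = 28  [D.hot + D.live + 19]
6. n4.idx = true  [terminal]
7. n5.wid = true  [d.idx == true]
8. n5.cnt = 30  [B₀.idx * -1 + 58]
9. n5.lab = -8  [B₀.idx - 36]
10. n6.lab = false  [terminal]
11. n7.idx = true  [terminal]
12. n5.mk = 23  [A.cnt * -2 + 83]
13. n8.wid = -4  [B₀.idx * 3 - 88]
14. n8.idx = -8  [A.mk + B₀.idx - 59]
15. n9.ok = "py"  [terminal]
16. n10.ok = "xm"  [terminal]
17. n8.acc = false  [B.wid == B.idx]
18. n8.off = false  [B.idx > -8]
19. n3.acc = true  [B₁.acc == false]
20. n3.off = true  [A.mk > 22]
21. n13.env = 21  [terminal]
22. n14.ok = "pv"  [terminal]
23. n12.mk = 16  [h.env - 5]
24. n12.live = 1  [1]
25. n15.idx = true  [terminal]
26. n11.mk = 11  [S₁.mk - 5]
27. n11.live = 11  [S₁.live + S₁.mk - 6]
28. n2.env = -6  [-6]
29. n0.mk = -6  [-6]
30. n0.live = 18  [D.env + 24]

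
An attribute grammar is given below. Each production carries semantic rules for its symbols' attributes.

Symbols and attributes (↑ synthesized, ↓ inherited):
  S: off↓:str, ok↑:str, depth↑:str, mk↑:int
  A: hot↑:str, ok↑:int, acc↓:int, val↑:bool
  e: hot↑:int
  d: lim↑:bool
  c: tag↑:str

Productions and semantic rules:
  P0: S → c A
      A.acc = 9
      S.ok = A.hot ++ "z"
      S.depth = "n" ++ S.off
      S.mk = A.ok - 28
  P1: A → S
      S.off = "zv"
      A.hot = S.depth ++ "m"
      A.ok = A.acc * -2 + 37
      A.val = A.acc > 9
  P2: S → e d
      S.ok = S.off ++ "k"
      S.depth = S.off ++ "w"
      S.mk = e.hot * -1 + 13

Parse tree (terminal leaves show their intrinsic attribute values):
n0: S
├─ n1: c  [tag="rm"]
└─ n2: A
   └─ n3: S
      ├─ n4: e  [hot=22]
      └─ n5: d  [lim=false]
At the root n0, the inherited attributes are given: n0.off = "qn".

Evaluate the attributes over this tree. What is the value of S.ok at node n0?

1. n0.off = "qn"  [given at root]
2. n1.tag = "rm"  [terminal]
3. n2.acc = 9  [9]
4. n3.off = "zv"  ["zv"]
5. n4.hot = 22  [terminal]
6. n5.lim = false  [terminal]
7. n3.ok = "zvk"  [S.off ++ "k"]
8. n3.depth = "zvw"  [S.off ++ "w"]
9. n3.mk = -9  [e.hot * -1 + 13]
10. n2.hot = "zvwm"  [S.depth ++ "m"]
11. n2.ok = 19  [A.acc * -2 + 37]
12. n2.val = false  [A.acc > 9]
13. n0.ok = "zvwmz"  [A.hot ++ "z"]
14. n0.depth = "nqn"  ["n" ++ S.off]
15. n0.mk = -9  [A.ok - 28]

"zvwmz"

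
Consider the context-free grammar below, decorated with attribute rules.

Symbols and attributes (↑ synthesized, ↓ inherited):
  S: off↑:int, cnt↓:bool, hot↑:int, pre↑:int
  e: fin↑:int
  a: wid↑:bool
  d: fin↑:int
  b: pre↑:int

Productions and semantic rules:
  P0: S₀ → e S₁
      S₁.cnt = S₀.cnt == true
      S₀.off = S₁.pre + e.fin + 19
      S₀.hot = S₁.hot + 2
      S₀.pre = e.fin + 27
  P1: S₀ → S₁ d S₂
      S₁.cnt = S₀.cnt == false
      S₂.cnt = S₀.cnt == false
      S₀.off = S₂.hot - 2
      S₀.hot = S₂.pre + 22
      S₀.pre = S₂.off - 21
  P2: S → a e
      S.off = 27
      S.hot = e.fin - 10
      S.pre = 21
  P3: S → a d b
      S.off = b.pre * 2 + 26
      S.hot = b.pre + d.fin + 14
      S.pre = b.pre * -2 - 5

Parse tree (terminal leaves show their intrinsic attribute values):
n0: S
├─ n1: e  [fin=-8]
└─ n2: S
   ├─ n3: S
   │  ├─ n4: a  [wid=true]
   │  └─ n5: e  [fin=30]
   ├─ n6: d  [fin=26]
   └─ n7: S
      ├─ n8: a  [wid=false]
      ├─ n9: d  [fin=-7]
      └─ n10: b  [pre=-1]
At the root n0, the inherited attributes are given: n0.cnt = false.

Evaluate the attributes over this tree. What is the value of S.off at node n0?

14

1. n0.cnt = false  [given at root]
2. n1.fin = -8  [terminal]
3. n2.cnt = false  [S₀.cnt == true]
4. n3.cnt = true  [S₀.cnt == false]
5. n4.wid = true  [terminal]
6. n5.fin = 30  [terminal]
7. n3.off = 27  [27]
8. n3.hot = 20  [e.fin - 10]
9. n3.pre = 21  [21]
10. n6.fin = 26  [terminal]
11. n7.cnt = true  [S₀.cnt == false]
12. n8.wid = false  [terminal]
13. n9.fin = -7  [terminal]
14. n10.pre = -1  [terminal]
15. n7.off = 24  [b.pre * 2 + 26]
16. n7.hot = 6  [b.pre + d.fin + 14]
17. n7.pre = -3  [b.pre * -2 - 5]
18. n2.off = 4  [S₂.hot - 2]
19. n2.hot = 19  [S₂.pre + 22]
20. n2.pre = 3  [S₂.off - 21]
21. n0.off = 14  [S₁.pre + e.fin + 19]
22. n0.hot = 21  [S₁.hot + 2]
23. n0.pre = 19  [e.fin + 27]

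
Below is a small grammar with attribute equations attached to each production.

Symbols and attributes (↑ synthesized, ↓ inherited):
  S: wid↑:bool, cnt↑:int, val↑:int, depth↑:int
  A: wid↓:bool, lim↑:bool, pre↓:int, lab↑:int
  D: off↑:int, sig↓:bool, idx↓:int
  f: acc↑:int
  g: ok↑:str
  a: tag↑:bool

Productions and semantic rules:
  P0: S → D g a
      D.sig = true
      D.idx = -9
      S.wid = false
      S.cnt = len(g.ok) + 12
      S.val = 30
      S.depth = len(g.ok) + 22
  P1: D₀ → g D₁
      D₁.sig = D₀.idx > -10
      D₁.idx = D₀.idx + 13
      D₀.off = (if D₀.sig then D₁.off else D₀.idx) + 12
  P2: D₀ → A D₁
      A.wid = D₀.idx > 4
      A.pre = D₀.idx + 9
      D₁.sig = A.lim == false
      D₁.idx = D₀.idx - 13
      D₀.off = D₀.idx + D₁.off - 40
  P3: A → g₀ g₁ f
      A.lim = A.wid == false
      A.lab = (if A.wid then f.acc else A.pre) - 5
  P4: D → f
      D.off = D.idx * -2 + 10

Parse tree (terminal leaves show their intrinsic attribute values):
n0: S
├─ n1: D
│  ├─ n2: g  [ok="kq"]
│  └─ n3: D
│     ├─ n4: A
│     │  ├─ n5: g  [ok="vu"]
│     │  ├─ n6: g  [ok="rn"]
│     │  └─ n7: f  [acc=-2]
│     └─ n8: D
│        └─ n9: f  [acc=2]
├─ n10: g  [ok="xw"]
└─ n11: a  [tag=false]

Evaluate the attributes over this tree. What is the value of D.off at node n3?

-8

1. n1.sig = true  [true]
2. n1.idx = -9  [-9]
3. n2.ok = "kq"  [terminal]
4. n3.sig = true  [D₀.idx > -10]
5. n3.idx = 4  [D₀.idx + 13]
6. n4.wid = false  [D₀.idx > 4]
7. n4.pre = 13  [D₀.idx + 9]
8. n5.ok = "vu"  [terminal]
9. n6.ok = "rn"  [terminal]
10. n7.acc = -2  [terminal]
11. n4.lim = true  [A.wid == false]
12. n4.lab = 8  [(if A.wid then f.acc else A.pre) - 5]
13. n8.sig = false  [A.lim == false]
14. n8.idx = -9  [D₀.idx - 13]
15. n9.acc = 2  [terminal]
16. n8.off = 28  [D.idx * -2 + 10]
17. n3.off = -8  [D₀.idx + D₁.off - 40]
18. n1.off = 4  [(if D₀.sig then D₁.off else D₀.idx) + 12]
19. n10.ok = "xw"  [terminal]
20. n11.tag = false  [terminal]
21. n0.wid = false  [false]
22. n0.cnt = 14  [len(g.ok) + 12]
23. n0.val = 30  [30]
24. n0.depth = 24  [len(g.ok) + 22]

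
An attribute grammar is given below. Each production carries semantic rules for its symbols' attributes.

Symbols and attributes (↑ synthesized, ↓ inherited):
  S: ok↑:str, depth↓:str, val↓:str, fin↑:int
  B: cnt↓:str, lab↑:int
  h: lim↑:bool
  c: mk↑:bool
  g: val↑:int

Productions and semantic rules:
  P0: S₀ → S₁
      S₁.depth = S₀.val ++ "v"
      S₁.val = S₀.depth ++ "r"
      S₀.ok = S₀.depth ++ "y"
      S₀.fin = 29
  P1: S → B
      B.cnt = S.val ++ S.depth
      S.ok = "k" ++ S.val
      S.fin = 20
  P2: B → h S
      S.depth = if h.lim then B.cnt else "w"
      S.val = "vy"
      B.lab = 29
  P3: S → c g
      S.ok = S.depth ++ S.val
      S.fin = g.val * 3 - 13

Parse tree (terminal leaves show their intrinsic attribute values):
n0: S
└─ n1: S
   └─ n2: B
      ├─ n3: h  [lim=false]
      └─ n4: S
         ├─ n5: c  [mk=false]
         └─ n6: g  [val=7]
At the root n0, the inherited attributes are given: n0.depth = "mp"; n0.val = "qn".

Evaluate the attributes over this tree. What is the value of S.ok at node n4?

1. n0.depth = "mp"  [given at root]
2. n0.val = "qn"  [given at root]
3. n1.depth = "qnv"  [S₀.val ++ "v"]
4. n1.val = "mpr"  [S₀.depth ++ "r"]
5. n2.cnt = "mprqnv"  [S.val ++ S.depth]
6. n3.lim = false  [terminal]
7. n4.depth = "w"  [if h.lim then B.cnt else "w"]
8. n4.val = "vy"  ["vy"]
9. n5.mk = false  [terminal]
10. n6.val = 7  [terminal]
11. n4.ok = "wvy"  [S.depth ++ S.val]
12. n4.fin = 8  [g.val * 3 - 13]
13. n2.lab = 29  [29]
14. n1.ok = "kmpr"  ["k" ++ S.val]
15. n1.fin = 20  [20]
16. n0.ok = "mpy"  [S₀.depth ++ "y"]
17. n0.fin = 29  [29]

"wvy"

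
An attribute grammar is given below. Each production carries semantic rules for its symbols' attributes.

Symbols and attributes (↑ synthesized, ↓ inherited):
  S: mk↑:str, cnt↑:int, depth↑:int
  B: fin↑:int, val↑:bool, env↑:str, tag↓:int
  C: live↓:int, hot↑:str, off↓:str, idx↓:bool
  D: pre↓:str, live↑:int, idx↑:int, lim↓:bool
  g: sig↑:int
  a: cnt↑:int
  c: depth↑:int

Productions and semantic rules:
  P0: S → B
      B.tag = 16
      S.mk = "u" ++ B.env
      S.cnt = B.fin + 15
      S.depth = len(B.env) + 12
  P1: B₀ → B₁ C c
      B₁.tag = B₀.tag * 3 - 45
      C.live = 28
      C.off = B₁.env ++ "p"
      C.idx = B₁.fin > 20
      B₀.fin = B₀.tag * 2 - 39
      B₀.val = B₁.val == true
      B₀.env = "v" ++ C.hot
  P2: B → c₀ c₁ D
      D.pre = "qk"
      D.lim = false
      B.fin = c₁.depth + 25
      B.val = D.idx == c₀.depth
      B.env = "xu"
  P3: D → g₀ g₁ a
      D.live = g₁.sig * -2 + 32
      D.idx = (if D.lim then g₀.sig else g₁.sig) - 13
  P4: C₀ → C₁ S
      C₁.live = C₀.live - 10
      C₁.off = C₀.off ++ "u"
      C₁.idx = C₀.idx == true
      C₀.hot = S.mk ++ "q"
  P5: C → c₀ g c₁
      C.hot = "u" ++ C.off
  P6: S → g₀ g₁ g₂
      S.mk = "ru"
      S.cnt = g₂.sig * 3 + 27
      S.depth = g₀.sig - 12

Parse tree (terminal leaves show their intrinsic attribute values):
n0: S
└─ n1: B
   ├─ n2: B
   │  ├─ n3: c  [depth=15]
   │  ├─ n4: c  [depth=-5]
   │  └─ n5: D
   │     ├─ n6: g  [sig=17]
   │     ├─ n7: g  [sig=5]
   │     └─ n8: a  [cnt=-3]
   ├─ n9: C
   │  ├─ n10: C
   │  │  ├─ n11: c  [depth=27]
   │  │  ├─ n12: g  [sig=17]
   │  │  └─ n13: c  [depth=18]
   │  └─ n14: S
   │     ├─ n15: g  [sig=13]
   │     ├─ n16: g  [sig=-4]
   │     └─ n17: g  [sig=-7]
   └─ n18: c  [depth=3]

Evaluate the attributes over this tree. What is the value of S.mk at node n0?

1. n1.tag = 16  [16]
2. n2.tag = 3  [B₀.tag * 3 - 45]
3. n3.depth = 15  [terminal]
4. n4.depth = -5  [terminal]
5. n5.pre = "qk"  ["qk"]
6. n5.lim = false  [false]
7. n6.sig = 17  [terminal]
8. n7.sig = 5  [terminal]
9. n8.cnt = -3  [terminal]
10. n5.live = 22  [g₁.sig * -2 + 32]
11. n5.idx = -8  [(if D.lim then g₀.sig else g₁.sig) - 13]
12. n2.fin = 20  [c₁.depth + 25]
13. n2.val = false  [D.idx == c₀.depth]
14. n2.env = "xu"  ["xu"]
15. n9.live = 28  [28]
16. n9.off = "xup"  [B₁.env ++ "p"]
17. n9.idx = false  [B₁.fin > 20]
18. n10.live = 18  [C₀.live - 10]
19. n10.off = "xupu"  [C₀.off ++ "u"]
20. n10.idx = false  [C₀.idx == true]
21. n11.depth = 27  [terminal]
22. n12.sig = 17  [terminal]
23. n13.depth = 18  [terminal]
24. n10.hot = "uxupu"  ["u" ++ C.off]
25. n15.sig = 13  [terminal]
26. n16.sig = -4  [terminal]
27. n17.sig = -7  [terminal]
28. n14.mk = "ru"  ["ru"]
29. n14.cnt = 6  [g₂.sig * 3 + 27]
30. n14.depth = 1  [g₀.sig - 12]
31. n9.hot = "ruq"  [S.mk ++ "q"]
32. n18.depth = 3  [terminal]
33. n1.fin = -7  [B₀.tag * 2 - 39]
34. n1.val = false  [B₁.val == true]
35. n1.env = "vruq"  ["v" ++ C.hot]
36. n0.mk = "uvruq"  ["u" ++ B.env]
37. n0.cnt = 8  [B.fin + 15]
38. n0.depth = 16  [len(B.env) + 12]

"uvruq"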